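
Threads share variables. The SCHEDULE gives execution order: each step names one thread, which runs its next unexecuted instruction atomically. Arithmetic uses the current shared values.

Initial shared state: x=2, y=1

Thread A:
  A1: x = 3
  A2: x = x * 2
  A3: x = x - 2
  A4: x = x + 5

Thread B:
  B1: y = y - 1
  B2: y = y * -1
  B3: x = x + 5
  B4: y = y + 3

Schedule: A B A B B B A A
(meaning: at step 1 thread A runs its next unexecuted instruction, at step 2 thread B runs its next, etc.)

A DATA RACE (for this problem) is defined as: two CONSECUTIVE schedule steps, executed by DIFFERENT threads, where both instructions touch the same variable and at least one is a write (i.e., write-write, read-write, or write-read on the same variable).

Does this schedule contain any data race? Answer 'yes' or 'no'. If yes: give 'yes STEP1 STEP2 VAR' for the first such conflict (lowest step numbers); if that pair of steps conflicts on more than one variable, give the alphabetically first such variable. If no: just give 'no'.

Steps 1,2: A(r=-,w=x) vs B(r=y,w=y). No conflict.
Steps 2,3: B(r=y,w=y) vs A(r=x,w=x). No conflict.
Steps 3,4: A(r=x,w=x) vs B(r=y,w=y). No conflict.
Steps 4,5: same thread (B). No race.
Steps 5,6: same thread (B). No race.
Steps 6,7: B(r=y,w=y) vs A(r=x,w=x). No conflict.
Steps 7,8: same thread (A). No race.

Answer: no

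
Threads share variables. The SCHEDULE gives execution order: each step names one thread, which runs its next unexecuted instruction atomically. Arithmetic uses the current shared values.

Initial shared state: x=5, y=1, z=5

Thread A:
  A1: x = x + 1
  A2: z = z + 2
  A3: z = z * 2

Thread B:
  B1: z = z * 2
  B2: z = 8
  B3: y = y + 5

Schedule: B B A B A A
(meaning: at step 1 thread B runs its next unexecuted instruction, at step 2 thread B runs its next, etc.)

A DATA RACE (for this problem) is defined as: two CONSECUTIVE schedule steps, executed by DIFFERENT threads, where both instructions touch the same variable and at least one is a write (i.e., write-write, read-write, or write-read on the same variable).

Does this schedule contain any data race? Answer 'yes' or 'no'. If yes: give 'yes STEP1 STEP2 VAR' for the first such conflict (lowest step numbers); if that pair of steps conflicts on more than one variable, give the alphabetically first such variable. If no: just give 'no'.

Answer: no

Derivation:
Steps 1,2: same thread (B). No race.
Steps 2,3: B(r=-,w=z) vs A(r=x,w=x). No conflict.
Steps 3,4: A(r=x,w=x) vs B(r=y,w=y). No conflict.
Steps 4,5: B(r=y,w=y) vs A(r=z,w=z). No conflict.
Steps 5,6: same thread (A). No race.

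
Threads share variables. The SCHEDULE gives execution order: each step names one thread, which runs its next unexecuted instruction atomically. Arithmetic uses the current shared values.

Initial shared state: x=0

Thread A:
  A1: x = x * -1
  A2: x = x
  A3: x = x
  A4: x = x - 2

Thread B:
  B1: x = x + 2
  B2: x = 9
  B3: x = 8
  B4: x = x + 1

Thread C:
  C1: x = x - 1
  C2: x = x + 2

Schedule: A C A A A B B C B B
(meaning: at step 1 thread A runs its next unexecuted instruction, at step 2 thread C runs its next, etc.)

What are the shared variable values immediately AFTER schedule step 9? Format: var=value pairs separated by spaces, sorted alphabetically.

Answer: x=8

Derivation:
Step 1: thread A executes A1 (x = x * -1). Shared: x=0. PCs: A@1 B@0 C@0
Step 2: thread C executes C1 (x = x - 1). Shared: x=-1. PCs: A@1 B@0 C@1
Step 3: thread A executes A2 (x = x). Shared: x=-1. PCs: A@2 B@0 C@1
Step 4: thread A executes A3 (x = x). Shared: x=-1. PCs: A@3 B@0 C@1
Step 5: thread A executes A4 (x = x - 2). Shared: x=-3. PCs: A@4 B@0 C@1
Step 6: thread B executes B1 (x = x + 2). Shared: x=-1. PCs: A@4 B@1 C@1
Step 7: thread B executes B2 (x = 9). Shared: x=9. PCs: A@4 B@2 C@1
Step 8: thread C executes C2 (x = x + 2). Shared: x=11. PCs: A@4 B@2 C@2
Step 9: thread B executes B3 (x = 8). Shared: x=8. PCs: A@4 B@3 C@2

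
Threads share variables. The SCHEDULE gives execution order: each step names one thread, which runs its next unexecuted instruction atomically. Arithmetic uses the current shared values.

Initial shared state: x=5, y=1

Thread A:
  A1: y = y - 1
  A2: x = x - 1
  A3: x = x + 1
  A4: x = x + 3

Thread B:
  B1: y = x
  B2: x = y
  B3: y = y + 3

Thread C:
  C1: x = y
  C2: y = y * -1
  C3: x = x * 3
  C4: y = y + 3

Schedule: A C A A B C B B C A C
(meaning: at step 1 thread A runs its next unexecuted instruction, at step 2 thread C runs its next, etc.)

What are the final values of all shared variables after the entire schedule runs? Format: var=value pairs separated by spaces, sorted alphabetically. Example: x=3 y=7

Answer: x=3 y=6

Derivation:
Step 1: thread A executes A1 (y = y - 1). Shared: x=5 y=0. PCs: A@1 B@0 C@0
Step 2: thread C executes C1 (x = y). Shared: x=0 y=0. PCs: A@1 B@0 C@1
Step 3: thread A executes A2 (x = x - 1). Shared: x=-1 y=0. PCs: A@2 B@0 C@1
Step 4: thread A executes A3 (x = x + 1). Shared: x=0 y=0. PCs: A@3 B@0 C@1
Step 5: thread B executes B1 (y = x). Shared: x=0 y=0. PCs: A@3 B@1 C@1
Step 6: thread C executes C2 (y = y * -1). Shared: x=0 y=0. PCs: A@3 B@1 C@2
Step 7: thread B executes B2 (x = y). Shared: x=0 y=0. PCs: A@3 B@2 C@2
Step 8: thread B executes B3 (y = y + 3). Shared: x=0 y=3. PCs: A@3 B@3 C@2
Step 9: thread C executes C3 (x = x * 3). Shared: x=0 y=3. PCs: A@3 B@3 C@3
Step 10: thread A executes A4 (x = x + 3). Shared: x=3 y=3. PCs: A@4 B@3 C@3
Step 11: thread C executes C4 (y = y + 3). Shared: x=3 y=6. PCs: A@4 B@3 C@4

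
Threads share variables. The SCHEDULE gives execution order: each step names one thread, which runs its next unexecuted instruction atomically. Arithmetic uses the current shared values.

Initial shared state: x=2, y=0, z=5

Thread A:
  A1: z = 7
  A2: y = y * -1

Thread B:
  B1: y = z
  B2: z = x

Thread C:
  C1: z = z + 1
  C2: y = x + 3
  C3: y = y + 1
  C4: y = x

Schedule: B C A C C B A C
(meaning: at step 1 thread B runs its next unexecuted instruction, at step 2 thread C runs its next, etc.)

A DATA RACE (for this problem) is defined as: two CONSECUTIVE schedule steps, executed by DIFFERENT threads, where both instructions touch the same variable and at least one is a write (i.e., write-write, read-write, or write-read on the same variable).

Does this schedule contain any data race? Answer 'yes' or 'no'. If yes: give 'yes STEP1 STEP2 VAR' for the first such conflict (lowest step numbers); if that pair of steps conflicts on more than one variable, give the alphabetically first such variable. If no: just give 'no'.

Steps 1,2: B(y = z) vs C(z = z + 1). RACE on z (R-W).
Steps 2,3: C(z = z + 1) vs A(z = 7). RACE on z (W-W).
Steps 3,4: A(r=-,w=z) vs C(r=x,w=y). No conflict.
Steps 4,5: same thread (C). No race.
Steps 5,6: C(r=y,w=y) vs B(r=x,w=z). No conflict.
Steps 6,7: B(r=x,w=z) vs A(r=y,w=y). No conflict.
Steps 7,8: A(y = y * -1) vs C(y = x). RACE on y (W-W).
First conflict at steps 1,2.

Answer: yes 1 2 z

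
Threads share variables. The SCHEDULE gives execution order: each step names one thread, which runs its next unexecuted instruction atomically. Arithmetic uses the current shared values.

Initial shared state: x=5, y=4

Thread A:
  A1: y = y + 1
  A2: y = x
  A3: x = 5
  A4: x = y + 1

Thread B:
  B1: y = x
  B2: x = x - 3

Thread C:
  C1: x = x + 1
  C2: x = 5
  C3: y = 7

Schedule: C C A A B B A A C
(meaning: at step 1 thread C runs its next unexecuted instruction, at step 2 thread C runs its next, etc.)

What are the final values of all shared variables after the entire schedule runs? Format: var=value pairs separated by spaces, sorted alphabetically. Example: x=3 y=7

Answer: x=6 y=7

Derivation:
Step 1: thread C executes C1 (x = x + 1). Shared: x=6 y=4. PCs: A@0 B@0 C@1
Step 2: thread C executes C2 (x = 5). Shared: x=5 y=4. PCs: A@0 B@0 C@2
Step 3: thread A executes A1 (y = y + 1). Shared: x=5 y=5. PCs: A@1 B@0 C@2
Step 4: thread A executes A2 (y = x). Shared: x=5 y=5. PCs: A@2 B@0 C@2
Step 5: thread B executes B1 (y = x). Shared: x=5 y=5. PCs: A@2 B@1 C@2
Step 6: thread B executes B2 (x = x - 3). Shared: x=2 y=5. PCs: A@2 B@2 C@2
Step 7: thread A executes A3 (x = 5). Shared: x=5 y=5. PCs: A@3 B@2 C@2
Step 8: thread A executes A4 (x = y + 1). Shared: x=6 y=5. PCs: A@4 B@2 C@2
Step 9: thread C executes C3 (y = 7). Shared: x=6 y=7. PCs: A@4 B@2 C@3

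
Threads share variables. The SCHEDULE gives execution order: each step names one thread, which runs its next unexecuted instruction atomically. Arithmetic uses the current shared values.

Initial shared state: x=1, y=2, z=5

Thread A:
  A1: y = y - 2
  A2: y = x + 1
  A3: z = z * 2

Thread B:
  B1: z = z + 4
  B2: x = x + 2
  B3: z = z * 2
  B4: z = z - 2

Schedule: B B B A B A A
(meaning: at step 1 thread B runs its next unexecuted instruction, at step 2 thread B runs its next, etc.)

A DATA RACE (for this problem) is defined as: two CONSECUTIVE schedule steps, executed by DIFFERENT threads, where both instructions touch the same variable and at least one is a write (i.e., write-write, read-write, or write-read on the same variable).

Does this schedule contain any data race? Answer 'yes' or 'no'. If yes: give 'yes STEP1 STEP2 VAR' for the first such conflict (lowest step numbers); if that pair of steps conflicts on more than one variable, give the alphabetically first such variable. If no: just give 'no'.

Steps 1,2: same thread (B). No race.
Steps 2,3: same thread (B). No race.
Steps 3,4: B(r=z,w=z) vs A(r=y,w=y). No conflict.
Steps 4,5: A(r=y,w=y) vs B(r=z,w=z). No conflict.
Steps 5,6: B(r=z,w=z) vs A(r=x,w=y). No conflict.
Steps 6,7: same thread (A). No race.

Answer: no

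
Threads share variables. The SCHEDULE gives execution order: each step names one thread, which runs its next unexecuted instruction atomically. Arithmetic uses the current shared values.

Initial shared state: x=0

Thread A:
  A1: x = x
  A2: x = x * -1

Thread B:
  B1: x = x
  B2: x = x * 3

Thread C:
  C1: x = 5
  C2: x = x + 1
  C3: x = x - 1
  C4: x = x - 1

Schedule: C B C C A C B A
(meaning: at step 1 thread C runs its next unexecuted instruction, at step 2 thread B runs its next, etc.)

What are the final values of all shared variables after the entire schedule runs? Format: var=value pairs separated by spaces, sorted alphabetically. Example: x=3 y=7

Step 1: thread C executes C1 (x = 5). Shared: x=5. PCs: A@0 B@0 C@1
Step 2: thread B executes B1 (x = x). Shared: x=5. PCs: A@0 B@1 C@1
Step 3: thread C executes C2 (x = x + 1). Shared: x=6. PCs: A@0 B@1 C@2
Step 4: thread C executes C3 (x = x - 1). Shared: x=5. PCs: A@0 B@1 C@3
Step 5: thread A executes A1 (x = x). Shared: x=5. PCs: A@1 B@1 C@3
Step 6: thread C executes C4 (x = x - 1). Shared: x=4. PCs: A@1 B@1 C@4
Step 7: thread B executes B2 (x = x * 3). Shared: x=12. PCs: A@1 B@2 C@4
Step 8: thread A executes A2 (x = x * -1). Shared: x=-12. PCs: A@2 B@2 C@4

Answer: x=-12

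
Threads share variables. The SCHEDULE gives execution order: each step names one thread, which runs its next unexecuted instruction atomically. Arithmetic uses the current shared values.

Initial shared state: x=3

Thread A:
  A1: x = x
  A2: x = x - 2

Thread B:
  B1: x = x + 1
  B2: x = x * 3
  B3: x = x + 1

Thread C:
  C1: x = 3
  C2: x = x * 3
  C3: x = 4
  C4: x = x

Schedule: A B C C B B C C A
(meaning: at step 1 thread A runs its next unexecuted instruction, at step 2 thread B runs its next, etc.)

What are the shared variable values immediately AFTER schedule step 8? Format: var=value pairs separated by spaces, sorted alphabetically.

Answer: x=4

Derivation:
Step 1: thread A executes A1 (x = x). Shared: x=3. PCs: A@1 B@0 C@0
Step 2: thread B executes B1 (x = x + 1). Shared: x=4. PCs: A@1 B@1 C@0
Step 3: thread C executes C1 (x = 3). Shared: x=3. PCs: A@1 B@1 C@1
Step 4: thread C executes C2 (x = x * 3). Shared: x=9. PCs: A@1 B@1 C@2
Step 5: thread B executes B2 (x = x * 3). Shared: x=27. PCs: A@1 B@2 C@2
Step 6: thread B executes B3 (x = x + 1). Shared: x=28. PCs: A@1 B@3 C@2
Step 7: thread C executes C3 (x = 4). Shared: x=4. PCs: A@1 B@3 C@3
Step 8: thread C executes C4 (x = x). Shared: x=4. PCs: A@1 B@3 C@4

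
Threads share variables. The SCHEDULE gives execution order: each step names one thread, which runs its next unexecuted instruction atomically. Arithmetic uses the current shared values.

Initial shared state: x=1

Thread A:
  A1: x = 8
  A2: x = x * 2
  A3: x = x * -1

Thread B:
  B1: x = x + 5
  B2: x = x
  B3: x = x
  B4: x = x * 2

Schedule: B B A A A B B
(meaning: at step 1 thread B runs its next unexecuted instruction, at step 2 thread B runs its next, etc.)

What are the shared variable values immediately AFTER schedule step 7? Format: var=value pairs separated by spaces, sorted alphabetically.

Step 1: thread B executes B1 (x = x + 5). Shared: x=6. PCs: A@0 B@1
Step 2: thread B executes B2 (x = x). Shared: x=6. PCs: A@0 B@2
Step 3: thread A executes A1 (x = 8). Shared: x=8. PCs: A@1 B@2
Step 4: thread A executes A2 (x = x * 2). Shared: x=16. PCs: A@2 B@2
Step 5: thread A executes A3 (x = x * -1). Shared: x=-16. PCs: A@3 B@2
Step 6: thread B executes B3 (x = x). Shared: x=-16. PCs: A@3 B@3
Step 7: thread B executes B4 (x = x * 2). Shared: x=-32. PCs: A@3 B@4

Answer: x=-32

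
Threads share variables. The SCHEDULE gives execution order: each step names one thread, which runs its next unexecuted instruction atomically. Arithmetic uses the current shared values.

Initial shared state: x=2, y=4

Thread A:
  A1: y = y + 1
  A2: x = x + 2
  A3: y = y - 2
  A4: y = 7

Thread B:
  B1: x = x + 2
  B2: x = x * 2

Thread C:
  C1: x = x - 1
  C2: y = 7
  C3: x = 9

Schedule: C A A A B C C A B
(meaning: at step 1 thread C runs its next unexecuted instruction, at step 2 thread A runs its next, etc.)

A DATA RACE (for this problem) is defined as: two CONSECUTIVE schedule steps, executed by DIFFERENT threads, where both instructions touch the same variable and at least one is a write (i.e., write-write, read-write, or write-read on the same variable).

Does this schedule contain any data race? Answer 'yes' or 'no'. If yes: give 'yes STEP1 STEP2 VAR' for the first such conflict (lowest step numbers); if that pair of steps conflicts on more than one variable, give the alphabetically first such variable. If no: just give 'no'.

Answer: no

Derivation:
Steps 1,2: C(r=x,w=x) vs A(r=y,w=y). No conflict.
Steps 2,3: same thread (A). No race.
Steps 3,4: same thread (A). No race.
Steps 4,5: A(r=y,w=y) vs B(r=x,w=x). No conflict.
Steps 5,6: B(r=x,w=x) vs C(r=-,w=y). No conflict.
Steps 6,7: same thread (C). No race.
Steps 7,8: C(r=-,w=x) vs A(r=-,w=y). No conflict.
Steps 8,9: A(r=-,w=y) vs B(r=x,w=x). No conflict.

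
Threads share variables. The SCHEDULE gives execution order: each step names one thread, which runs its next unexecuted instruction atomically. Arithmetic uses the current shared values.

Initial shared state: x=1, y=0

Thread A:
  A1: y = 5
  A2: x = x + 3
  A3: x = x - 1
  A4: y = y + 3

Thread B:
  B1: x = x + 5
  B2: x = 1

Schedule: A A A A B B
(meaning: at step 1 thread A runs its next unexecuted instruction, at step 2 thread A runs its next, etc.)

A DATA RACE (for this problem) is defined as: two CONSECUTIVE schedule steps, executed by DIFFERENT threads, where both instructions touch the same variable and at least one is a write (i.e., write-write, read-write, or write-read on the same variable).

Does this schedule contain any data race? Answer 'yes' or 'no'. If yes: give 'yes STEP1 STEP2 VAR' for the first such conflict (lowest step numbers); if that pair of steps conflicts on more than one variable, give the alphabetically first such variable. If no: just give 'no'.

Answer: no

Derivation:
Steps 1,2: same thread (A). No race.
Steps 2,3: same thread (A). No race.
Steps 3,4: same thread (A). No race.
Steps 4,5: A(r=y,w=y) vs B(r=x,w=x). No conflict.
Steps 5,6: same thread (B). No race.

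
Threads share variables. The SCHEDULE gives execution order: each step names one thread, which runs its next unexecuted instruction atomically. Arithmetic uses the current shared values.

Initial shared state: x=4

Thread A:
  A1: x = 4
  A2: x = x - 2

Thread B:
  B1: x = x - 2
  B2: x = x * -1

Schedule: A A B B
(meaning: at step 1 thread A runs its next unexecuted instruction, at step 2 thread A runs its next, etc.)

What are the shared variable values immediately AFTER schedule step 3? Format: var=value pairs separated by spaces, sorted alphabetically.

Step 1: thread A executes A1 (x = 4). Shared: x=4. PCs: A@1 B@0
Step 2: thread A executes A2 (x = x - 2). Shared: x=2. PCs: A@2 B@0
Step 3: thread B executes B1 (x = x - 2). Shared: x=0. PCs: A@2 B@1

Answer: x=0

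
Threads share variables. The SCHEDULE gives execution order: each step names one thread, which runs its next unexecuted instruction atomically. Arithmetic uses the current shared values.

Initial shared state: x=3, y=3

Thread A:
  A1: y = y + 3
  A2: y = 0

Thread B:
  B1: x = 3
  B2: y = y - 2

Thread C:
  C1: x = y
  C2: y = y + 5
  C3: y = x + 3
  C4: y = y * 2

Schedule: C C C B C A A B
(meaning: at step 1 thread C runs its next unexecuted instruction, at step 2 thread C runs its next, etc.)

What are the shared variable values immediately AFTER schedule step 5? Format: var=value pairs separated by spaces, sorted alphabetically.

Answer: x=3 y=12

Derivation:
Step 1: thread C executes C1 (x = y). Shared: x=3 y=3. PCs: A@0 B@0 C@1
Step 2: thread C executes C2 (y = y + 5). Shared: x=3 y=8. PCs: A@0 B@0 C@2
Step 3: thread C executes C3 (y = x + 3). Shared: x=3 y=6. PCs: A@0 B@0 C@3
Step 4: thread B executes B1 (x = 3). Shared: x=3 y=6. PCs: A@0 B@1 C@3
Step 5: thread C executes C4 (y = y * 2). Shared: x=3 y=12. PCs: A@0 B@1 C@4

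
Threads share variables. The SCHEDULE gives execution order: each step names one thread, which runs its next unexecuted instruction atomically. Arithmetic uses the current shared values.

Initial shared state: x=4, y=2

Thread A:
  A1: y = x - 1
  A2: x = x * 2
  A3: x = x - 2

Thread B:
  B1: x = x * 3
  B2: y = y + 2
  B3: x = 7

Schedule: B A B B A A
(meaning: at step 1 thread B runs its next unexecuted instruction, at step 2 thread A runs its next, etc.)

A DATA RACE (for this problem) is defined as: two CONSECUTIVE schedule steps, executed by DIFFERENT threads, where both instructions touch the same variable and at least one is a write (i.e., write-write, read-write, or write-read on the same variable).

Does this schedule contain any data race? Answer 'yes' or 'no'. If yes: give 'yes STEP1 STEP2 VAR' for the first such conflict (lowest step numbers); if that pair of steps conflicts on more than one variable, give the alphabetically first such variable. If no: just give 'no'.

Answer: yes 1 2 x

Derivation:
Steps 1,2: B(x = x * 3) vs A(y = x - 1). RACE on x (W-R).
Steps 2,3: A(y = x - 1) vs B(y = y + 2). RACE on y (W-W).
Steps 3,4: same thread (B). No race.
Steps 4,5: B(x = 7) vs A(x = x * 2). RACE on x (W-W).
Steps 5,6: same thread (A). No race.
First conflict at steps 1,2.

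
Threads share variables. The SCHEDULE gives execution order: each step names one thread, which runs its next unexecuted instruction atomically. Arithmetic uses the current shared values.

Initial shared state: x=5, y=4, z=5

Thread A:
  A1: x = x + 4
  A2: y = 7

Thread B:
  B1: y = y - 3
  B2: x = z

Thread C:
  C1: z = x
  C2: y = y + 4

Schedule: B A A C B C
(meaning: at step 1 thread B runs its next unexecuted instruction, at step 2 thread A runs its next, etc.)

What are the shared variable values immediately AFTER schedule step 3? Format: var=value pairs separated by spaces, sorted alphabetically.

Step 1: thread B executes B1 (y = y - 3). Shared: x=5 y=1 z=5. PCs: A@0 B@1 C@0
Step 2: thread A executes A1 (x = x + 4). Shared: x=9 y=1 z=5. PCs: A@1 B@1 C@0
Step 3: thread A executes A2 (y = 7). Shared: x=9 y=7 z=5. PCs: A@2 B@1 C@0

Answer: x=9 y=7 z=5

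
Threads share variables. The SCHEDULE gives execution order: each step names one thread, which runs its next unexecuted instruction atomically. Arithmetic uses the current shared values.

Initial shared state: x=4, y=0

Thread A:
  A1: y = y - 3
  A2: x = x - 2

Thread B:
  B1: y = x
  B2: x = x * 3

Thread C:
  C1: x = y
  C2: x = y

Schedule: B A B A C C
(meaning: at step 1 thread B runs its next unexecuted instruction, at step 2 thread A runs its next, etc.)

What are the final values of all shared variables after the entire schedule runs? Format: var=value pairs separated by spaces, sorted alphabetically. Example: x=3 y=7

Step 1: thread B executes B1 (y = x). Shared: x=4 y=4. PCs: A@0 B@1 C@0
Step 2: thread A executes A1 (y = y - 3). Shared: x=4 y=1. PCs: A@1 B@1 C@0
Step 3: thread B executes B2 (x = x * 3). Shared: x=12 y=1. PCs: A@1 B@2 C@0
Step 4: thread A executes A2 (x = x - 2). Shared: x=10 y=1. PCs: A@2 B@2 C@0
Step 5: thread C executes C1 (x = y). Shared: x=1 y=1. PCs: A@2 B@2 C@1
Step 6: thread C executes C2 (x = y). Shared: x=1 y=1. PCs: A@2 B@2 C@2

Answer: x=1 y=1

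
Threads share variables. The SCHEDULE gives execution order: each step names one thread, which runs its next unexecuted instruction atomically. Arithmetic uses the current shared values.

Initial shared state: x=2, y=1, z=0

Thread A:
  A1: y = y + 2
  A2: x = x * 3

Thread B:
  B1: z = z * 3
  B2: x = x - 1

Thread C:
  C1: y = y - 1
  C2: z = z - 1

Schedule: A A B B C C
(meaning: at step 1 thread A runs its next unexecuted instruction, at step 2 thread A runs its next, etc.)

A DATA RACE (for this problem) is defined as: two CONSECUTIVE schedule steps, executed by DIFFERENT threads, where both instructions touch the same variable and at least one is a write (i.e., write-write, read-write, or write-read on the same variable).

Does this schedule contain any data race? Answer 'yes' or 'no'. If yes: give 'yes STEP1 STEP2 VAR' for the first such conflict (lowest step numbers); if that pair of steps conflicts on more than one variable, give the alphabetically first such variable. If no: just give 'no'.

Steps 1,2: same thread (A). No race.
Steps 2,3: A(r=x,w=x) vs B(r=z,w=z). No conflict.
Steps 3,4: same thread (B). No race.
Steps 4,5: B(r=x,w=x) vs C(r=y,w=y). No conflict.
Steps 5,6: same thread (C). No race.

Answer: no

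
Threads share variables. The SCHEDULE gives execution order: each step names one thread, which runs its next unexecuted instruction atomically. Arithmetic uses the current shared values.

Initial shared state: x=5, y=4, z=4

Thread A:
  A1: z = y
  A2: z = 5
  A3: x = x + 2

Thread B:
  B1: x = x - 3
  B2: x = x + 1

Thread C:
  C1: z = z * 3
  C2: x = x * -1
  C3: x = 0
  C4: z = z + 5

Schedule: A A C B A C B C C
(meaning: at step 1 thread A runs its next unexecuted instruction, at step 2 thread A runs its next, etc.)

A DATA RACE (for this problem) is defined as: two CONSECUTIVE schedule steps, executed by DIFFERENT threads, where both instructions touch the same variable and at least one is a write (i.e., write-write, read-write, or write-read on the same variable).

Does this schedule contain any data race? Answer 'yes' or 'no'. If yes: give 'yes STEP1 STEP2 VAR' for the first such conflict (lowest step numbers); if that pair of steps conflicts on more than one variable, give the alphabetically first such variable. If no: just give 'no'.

Steps 1,2: same thread (A). No race.
Steps 2,3: A(z = 5) vs C(z = z * 3). RACE on z (W-W).
Steps 3,4: C(r=z,w=z) vs B(r=x,w=x). No conflict.
Steps 4,5: B(x = x - 3) vs A(x = x + 2). RACE on x (W-W).
Steps 5,6: A(x = x + 2) vs C(x = x * -1). RACE on x (W-W).
Steps 6,7: C(x = x * -1) vs B(x = x + 1). RACE on x (W-W).
Steps 7,8: B(x = x + 1) vs C(x = 0). RACE on x (W-W).
Steps 8,9: same thread (C). No race.
First conflict at steps 2,3.

Answer: yes 2 3 z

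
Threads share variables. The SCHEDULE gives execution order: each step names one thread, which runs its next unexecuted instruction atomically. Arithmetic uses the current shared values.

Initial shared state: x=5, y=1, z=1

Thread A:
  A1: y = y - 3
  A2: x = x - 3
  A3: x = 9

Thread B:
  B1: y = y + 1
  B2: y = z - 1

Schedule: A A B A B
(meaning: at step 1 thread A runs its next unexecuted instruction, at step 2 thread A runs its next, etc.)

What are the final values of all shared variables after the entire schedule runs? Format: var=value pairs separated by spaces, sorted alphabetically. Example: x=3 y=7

Answer: x=9 y=0 z=1

Derivation:
Step 1: thread A executes A1 (y = y - 3). Shared: x=5 y=-2 z=1. PCs: A@1 B@0
Step 2: thread A executes A2 (x = x - 3). Shared: x=2 y=-2 z=1. PCs: A@2 B@0
Step 3: thread B executes B1 (y = y + 1). Shared: x=2 y=-1 z=1. PCs: A@2 B@1
Step 4: thread A executes A3 (x = 9). Shared: x=9 y=-1 z=1. PCs: A@3 B@1
Step 5: thread B executes B2 (y = z - 1). Shared: x=9 y=0 z=1. PCs: A@3 B@2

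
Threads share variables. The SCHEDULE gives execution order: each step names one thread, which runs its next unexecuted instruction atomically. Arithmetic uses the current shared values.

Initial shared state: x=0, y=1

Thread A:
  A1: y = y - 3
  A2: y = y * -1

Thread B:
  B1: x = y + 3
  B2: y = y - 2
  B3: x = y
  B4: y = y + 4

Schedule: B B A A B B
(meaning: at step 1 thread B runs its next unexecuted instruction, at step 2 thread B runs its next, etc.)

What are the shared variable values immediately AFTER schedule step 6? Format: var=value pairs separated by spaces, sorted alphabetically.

Answer: x=4 y=8

Derivation:
Step 1: thread B executes B1 (x = y + 3). Shared: x=4 y=1. PCs: A@0 B@1
Step 2: thread B executes B2 (y = y - 2). Shared: x=4 y=-1. PCs: A@0 B@2
Step 3: thread A executes A1 (y = y - 3). Shared: x=4 y=-4. PCs: A@1 B@2
Step 4: thread A executes A2 (y = y * -1). Shared: x=4 y=4. PCs: A@2 B@2
Step 5: thread B executes B3 (x = y). Shared: x=4 y=4. PCs: A@2 B@3
Step 6: thread B executes B4 (y = y + 4). Shared: x=4 y=8. PCs: A@2 B@4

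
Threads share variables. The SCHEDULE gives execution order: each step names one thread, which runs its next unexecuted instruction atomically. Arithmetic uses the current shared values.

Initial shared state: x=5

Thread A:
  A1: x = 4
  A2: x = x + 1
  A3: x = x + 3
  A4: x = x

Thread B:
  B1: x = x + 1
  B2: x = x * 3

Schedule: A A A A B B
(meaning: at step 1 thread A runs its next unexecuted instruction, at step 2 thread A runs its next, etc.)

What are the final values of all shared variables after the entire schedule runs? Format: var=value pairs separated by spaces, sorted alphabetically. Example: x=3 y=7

Answer: x=27

Derivation:
Step 1: thread A executes A1 (x = 4). Shared: x=4. PCs: A@1 B@0
Step 2: thread A executes A2 (x = x + 1). Shared: x=5. PCs: A@2 B@0
Step 3: thread A executes A3 (x = x + 3). Shared: x=8. PCs: A@3 B@0
Step 4: thread A executes A4 (x = x). Shared: x=8. PCs: A@4 B@0
Step 5: thread B executes B1 (x = x + 1). Shared: x=9. PCs: A@4 B@1
Step 6: thread B executes B2 (x = x * 3). Shared: x=27. PCs: A@4 B@2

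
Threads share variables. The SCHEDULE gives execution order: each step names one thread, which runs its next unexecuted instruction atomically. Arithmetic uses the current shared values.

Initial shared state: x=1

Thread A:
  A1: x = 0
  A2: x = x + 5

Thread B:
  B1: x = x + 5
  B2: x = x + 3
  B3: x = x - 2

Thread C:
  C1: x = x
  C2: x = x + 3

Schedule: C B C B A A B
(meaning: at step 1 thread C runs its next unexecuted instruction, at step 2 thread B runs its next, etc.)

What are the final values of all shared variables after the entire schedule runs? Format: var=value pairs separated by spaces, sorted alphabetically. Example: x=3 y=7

Step 1: thread C executes C1 (x = x). Shared: x=1. PCs: A@0 B@0 C@1
Step 2: thread B executes B1 (x = x + 5). Shared: x=6. PCs: A@0 B@1 C@1
Step 3: thread C executes C2 (x = x + 3). Shared: x=9. PCs: A@0 B@1 C@2
Step 4: thread B executes B2 (x = x + 3). Shared: x=12. PCs: A@0 B@2 C@2
Step 5: thread A executes A1 (x = 0). Shared: x=0. PCs: A@1 B@2 C@2
Step 6: thread A executes A2 (x = x + 5). Shared: x=5. PCs: A@2 B@2 C@2
Step 7: thread B executes B3 (x = x - 2). Shared: x=3. PCs: A@2 B@3 C@2

Answer: x=3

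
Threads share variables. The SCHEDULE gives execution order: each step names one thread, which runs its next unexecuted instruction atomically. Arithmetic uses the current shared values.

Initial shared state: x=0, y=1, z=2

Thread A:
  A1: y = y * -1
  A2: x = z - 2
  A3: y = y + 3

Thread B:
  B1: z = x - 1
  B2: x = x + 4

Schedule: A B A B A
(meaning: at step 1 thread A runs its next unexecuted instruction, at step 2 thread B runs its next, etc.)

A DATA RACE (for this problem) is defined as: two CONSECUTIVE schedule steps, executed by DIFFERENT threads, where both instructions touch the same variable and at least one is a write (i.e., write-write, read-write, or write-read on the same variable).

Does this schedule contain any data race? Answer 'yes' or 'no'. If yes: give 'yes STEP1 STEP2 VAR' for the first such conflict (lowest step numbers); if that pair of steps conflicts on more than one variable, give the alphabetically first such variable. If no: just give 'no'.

Answer: yes 2 3 x

Derivation:
Steps 1,2: A(r=y,w=y) vs B(r=x,w=z). No conflict.
Steps 2,3: B(z = x - 1) vs A(x = z - 2). RACE on x (R-W), z (W-R). Multiple vars; alphabetically first is x.
Steps 3,4: A(x = z - 2) vs B(x = x + 4). RACE on x (W-W).
Steps 4,5: B(r=x,w=x) vs A(r=y,w=y). No conflict.
First conflict at steps 2,3.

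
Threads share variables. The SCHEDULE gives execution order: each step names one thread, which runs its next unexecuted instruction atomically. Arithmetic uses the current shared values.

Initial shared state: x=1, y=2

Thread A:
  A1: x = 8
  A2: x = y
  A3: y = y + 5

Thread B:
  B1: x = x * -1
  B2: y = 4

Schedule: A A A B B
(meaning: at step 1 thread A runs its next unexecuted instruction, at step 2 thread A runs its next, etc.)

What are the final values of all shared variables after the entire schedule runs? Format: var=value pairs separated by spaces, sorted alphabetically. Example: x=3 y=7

Answer: x=-2 y=4

Derivation:
Step 1: thread A executes A1 (x = 8). Shared: x=8 y=2. PCs: A@1 B@0
Step 2: thread A executes A2 (x = y). Shared: x=2 y=2. PCs: A@2 B@0
Step 3: thread A executes A3 (y = y + 5). Shared: x=2 y=7. PCs: A@3 B@0
Step 4: thread B executes B1 (x = x * -1). Shared: x=-2 y=7. PCs: A@3 B@1
Step 5: thread B executes B2 (y = 4). Shared: x=-2 y=4. PCs: A@3 B@2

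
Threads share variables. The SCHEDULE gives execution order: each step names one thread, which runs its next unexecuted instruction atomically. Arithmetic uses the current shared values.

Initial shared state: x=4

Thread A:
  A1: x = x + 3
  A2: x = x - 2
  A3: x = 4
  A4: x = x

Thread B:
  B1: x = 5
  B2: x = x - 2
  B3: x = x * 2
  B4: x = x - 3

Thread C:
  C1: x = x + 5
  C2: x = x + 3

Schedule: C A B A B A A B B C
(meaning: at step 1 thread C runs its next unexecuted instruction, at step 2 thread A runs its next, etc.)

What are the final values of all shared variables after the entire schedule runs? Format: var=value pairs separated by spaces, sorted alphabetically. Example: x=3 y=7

Answer: x=8

Derivation:
Step 1: thread C executes C1 (x = x + 5). Shared: x=9. PCs: A@0 B@0 C@1
Step 2: thread A executes A1 (x = x + 3). Shared: x=12. PCs: A@1 B@0 C@1
Step 3: thread B executes B1 (x = 5). Shared: x=5. PCs: A@1 B@1 C@1
Step 4: thread A executes A2 (x = x - 2). Shared: x=3. PCs: A@2 B@1 C@1
Step 5: thread B executes B2 (x = x - 2). Shared: x=1. PCs: A@2 B@2 C@1
Step 6: thread A executes A3 (x = 4). Shared: x=4. PCs: A@3 B@2 C@1
Step 7: thread A executes A4 (x = x). Shared: x=4. PCs: A@4 B@2 C@1
Step 8: thread B executes B3 (x = x * 2). Shared: x=8. PCs: A@4 B@3 C@1
Step 9: thread B executes B4 (x = x - 3). Shared: x=5. PCs: A@4 B@4 C@1
Step 10: thread C executes C2 (x = x + 3). Shared: x=8. PCs: A@4 B@4 C@2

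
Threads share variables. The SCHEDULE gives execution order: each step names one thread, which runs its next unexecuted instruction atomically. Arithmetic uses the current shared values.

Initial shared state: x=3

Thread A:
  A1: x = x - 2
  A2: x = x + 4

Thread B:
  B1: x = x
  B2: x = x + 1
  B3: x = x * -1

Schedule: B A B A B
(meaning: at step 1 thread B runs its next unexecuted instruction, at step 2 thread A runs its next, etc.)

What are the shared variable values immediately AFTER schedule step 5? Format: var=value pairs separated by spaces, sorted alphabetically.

Step 1: thread B executes B1 (x = x). Shared: x=3. PCs: A@0 B@1
Step 2: thread A executes A1 (x = x - 2). Shared: x=1. PCs: A@1 B@1
Step 3: thread B executes B2 (x = x + 1). Shared: x=2. PCs: A@1 B@2
Step 4: thread A executes A2 (x = x + 4). Shared: x=6. PCs: A@2 B@2
Step 5: thread B executes B3 (x = x * -1). Shared: x=-6. PCs: A@2 B@3

Answer: x=-6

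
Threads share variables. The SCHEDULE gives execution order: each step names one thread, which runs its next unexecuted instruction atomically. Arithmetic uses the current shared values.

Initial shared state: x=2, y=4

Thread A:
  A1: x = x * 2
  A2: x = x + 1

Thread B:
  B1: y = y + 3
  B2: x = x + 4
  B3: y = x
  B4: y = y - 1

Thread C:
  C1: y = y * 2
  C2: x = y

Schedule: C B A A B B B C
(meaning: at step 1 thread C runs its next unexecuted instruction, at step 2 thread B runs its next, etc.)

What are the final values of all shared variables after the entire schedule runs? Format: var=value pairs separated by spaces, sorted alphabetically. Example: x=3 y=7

Step 1: thread C executes C1 (y = y * 2). Shared: x=2 y=8. PCs: A@0 B@0 C@1
Step 2: thread B executes B1 (y = y + 3). Shared: x=2 y=11. PCs: A@0 B@1 C@1
Step 3: thread A executes A1 (x = x * 2). Shared: x=4 y=11. PCs: A@1 B@1 C@1
Step 4: thread A executes A2 (x = x + 1). Shared: x=5 y=11. PCs: A@2 B@1 C@1
Step 5: thread B executes B2 (x = x + 4). Shared: x=9 y=11. PCs: A@2 B@2 C@1
Step 6: thread B executes B3 (y = x). Shared: x=9 y=9. PCs: A@2 B@3 C@1
Step 7: thread B executes B4 (y = y - 1). Shared: x=9 y=8. PCs: A@2 B@4 C@1
Step 8: thread C executes C2 (x = y). Shared: x=8 y=8. PCs: A@2 B@4 C@2

Answer: x=8 y=8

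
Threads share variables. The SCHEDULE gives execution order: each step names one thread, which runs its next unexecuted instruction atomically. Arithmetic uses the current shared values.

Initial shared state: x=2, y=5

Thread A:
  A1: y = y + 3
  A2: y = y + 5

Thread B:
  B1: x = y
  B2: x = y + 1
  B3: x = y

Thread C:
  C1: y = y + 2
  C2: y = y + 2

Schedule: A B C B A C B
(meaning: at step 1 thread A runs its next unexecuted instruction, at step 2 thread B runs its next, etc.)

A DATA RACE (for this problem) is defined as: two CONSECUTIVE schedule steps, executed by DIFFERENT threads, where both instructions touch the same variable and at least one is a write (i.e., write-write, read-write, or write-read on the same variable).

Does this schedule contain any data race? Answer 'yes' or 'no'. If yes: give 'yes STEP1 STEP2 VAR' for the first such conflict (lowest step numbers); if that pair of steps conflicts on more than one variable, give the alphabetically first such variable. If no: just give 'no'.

Answer: yes 1 2 y

Derivation:
Steps 1,2: A(y = y + 3) vs B(x = y). RACE on y (W-R).
Steps 2,3: B(x = y) vs C(y = y + 2). RACE on y (R-W).
Steps 3,4: C(y = y + 2) vs B(x = y + 1). RACE on y (W-R).
Steps 4,5: B(x = y + 1) vs A(y = y + 5). RACE on y (R-W).
Steps 5,6: A(y = y + 5) vs C(y = y + 2). RACE on y (W-W).
Steps 6,7: C(y = y + 2) vs B(x = y). RACE on y (W-R).
First conflict at steps 1,2.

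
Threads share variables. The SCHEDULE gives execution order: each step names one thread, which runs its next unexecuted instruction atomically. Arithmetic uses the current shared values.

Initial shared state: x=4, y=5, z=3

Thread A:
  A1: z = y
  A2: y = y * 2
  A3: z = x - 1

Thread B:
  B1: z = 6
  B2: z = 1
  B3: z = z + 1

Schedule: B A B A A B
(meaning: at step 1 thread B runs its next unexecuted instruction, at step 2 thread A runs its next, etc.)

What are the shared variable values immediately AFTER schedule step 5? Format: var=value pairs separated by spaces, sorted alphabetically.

Answer: x=4 y=10 z=3

Derivation:
Step 1: thread B executes B1 (z = 6). Shared: x=4 y=5 z=6. PCs: A@0 B@1
Step 2: thread A executes A1 (z = y). Shared: x=4 y=5 z=5. PCs: A@1 B@1
Step 3: thread B executes B2 (z = 1). Shared: x=4 y=5 z=1. PCs: A@1 B@2
Step 4: thread A executes A2 (y = y * 2). Shared: x=4 y=10 z=1. PCs: A@2 B@2
Step 5: thread A executes A3 (z = x - 1). Shared: x=4 y=10 z=3. PCs: A@3 B@2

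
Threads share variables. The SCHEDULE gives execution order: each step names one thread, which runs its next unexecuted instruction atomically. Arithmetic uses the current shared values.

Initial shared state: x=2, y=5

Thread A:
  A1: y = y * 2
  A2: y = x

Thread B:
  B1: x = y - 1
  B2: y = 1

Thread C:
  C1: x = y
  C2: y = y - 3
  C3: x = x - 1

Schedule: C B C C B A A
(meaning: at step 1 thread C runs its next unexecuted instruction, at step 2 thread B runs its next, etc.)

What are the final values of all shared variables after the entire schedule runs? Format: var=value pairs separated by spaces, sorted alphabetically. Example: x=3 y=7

Answer: x=3 y=3

Derivation:
Step 1: thread C executes C1 (x = y). Shared: x=5 y=5. PCs: A@0 B@0 C@1
Step 2: thread B executes B1 (x = y - 1). Shared: x=4 y=5. PCs: A@0 B@1 C@1
Step 3: thread C executes C2 (y = y - 3). Shared: x=4 y=2. PCs: A@0 B@1 C@2
Step 4: thread C executes C3 (x = x - 1). Shared: x=3 y=2. PCs: A@0 B@1 C@3
Step 5: thread B executes B2 (y = 1). Shared: x=3 y=1. PCs: A@0 B@2 C@3
Step 6: thread A executes A1 (y = y * 2). Shared: x=3 y=2. PCs: A@1 B@2 C@3
Step 7: thread A executes A2 (y = x). Shared: x=3 y=3. PCs: A@2 B@2 C@3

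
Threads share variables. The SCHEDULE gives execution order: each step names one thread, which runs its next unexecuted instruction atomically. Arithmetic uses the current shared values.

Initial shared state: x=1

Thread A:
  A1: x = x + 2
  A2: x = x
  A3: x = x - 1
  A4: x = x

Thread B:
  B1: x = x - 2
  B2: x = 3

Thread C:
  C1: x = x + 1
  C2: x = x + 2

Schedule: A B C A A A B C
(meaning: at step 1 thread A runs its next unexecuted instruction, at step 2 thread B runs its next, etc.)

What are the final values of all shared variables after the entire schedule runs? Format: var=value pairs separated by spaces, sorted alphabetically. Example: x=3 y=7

Answer: x=5

Derivation:
Step 1: thread A executes A1 (x = x + 2). Shared: x=3. PCs: A@1 B@0 C@0
Step 2: thread B executes B1 (x = x - 2). Shared: x=1. PCs: A@1 B@1 C@0
Step 3: thread C executes C1 (x = x + 1). Shared: x=2. PCs: A@1 B@1 C@1
Step 4: thread A executes A2 (x = x). Shared: x=2. PCs: A@2 B@1 C@1
Step 5: thread A executes A3 (x = x - 1). Shared: x=1. PCs: A@3 B@1 C@1
Step 6: thread A executes A4 (x = x). Shared: x=1. PCs: A@4 B@1 C@1
Step 7: thread B executes B2 (x = 3). Shared: x=3. PCs: A@4 B@2 C@1
Step 8: thread C executes C2 (x = x + 2). Shared: x=5. PCs: A@4 B@2 C@2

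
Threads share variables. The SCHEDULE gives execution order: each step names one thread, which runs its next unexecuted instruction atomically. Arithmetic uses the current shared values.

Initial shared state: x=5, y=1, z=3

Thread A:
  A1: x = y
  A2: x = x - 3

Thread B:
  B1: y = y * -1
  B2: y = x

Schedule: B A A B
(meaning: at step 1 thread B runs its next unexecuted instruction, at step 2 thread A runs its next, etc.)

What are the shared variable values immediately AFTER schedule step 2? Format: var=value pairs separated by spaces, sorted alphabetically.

Answer: x=-1 y=-1 z=3

Derivation:
Step 1: thread B executes B1 (y = y * -1). Shared: x=5 y=-1 z=3. PCs: A@0 B@1
Step 2: thread A executes A1 (x = y). Shared: x=-1 y=-1 z=3. PCs: A@1 B@1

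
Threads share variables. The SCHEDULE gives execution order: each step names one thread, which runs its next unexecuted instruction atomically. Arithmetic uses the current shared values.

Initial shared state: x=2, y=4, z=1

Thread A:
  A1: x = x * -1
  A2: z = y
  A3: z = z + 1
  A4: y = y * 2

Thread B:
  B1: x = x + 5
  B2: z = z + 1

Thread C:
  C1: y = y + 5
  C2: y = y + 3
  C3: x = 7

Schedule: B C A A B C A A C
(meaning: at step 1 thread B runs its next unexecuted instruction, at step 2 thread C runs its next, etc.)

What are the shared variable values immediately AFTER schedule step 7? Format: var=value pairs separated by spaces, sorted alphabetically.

Step 1: thread B executes B1 (x = x + 5). Shared: x=7 y=4 z=1. PCs: A@0 B@1 C@0
Step 2: thread C executes C1 (y = y + 5). Shared: x=7 y=9 z=1. PCs: A@0 B@1 C@1
Step 3: thread A executes A1 (x = x * -1). Shared: x=-7 y=9 z=1. PCs: A@1 B@1 C@1
Step 4: thread A executes A2 (z = y). Shared: x=-7 y=9 z=9. PCs: A@2 B@1 C@1
Step 5: thread B executes B2 (z = z + 1). Shared: x=-7 y=9 z=10. PCs: A@2 B@2 C@1
Step 6: thread C executes C2 (y = y + 3). Shared: x=-7 y=12 z=10. PCs: A@2 B@2 C@2
Step 7: thread A executes A3 (z = z + 1). Shared: x=-7 y=12 z=11. PCs: A@3 B@2 C@2

Answer: x=-7 y=12 z=11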